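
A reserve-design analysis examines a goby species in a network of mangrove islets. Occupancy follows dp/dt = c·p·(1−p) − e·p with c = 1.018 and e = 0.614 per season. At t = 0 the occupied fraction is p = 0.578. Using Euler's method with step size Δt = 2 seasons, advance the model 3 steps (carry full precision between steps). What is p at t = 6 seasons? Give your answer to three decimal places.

0.395

Update rule: p ← p + [c·p·(1−p) − e·p]·Δt with Δt = 2.
step 1: Δp = -0.21317, p = 0.36483
step 2: Δp = +0.02379, p = 0.38862
step 3: Δp = +0.00652, p = 0.39514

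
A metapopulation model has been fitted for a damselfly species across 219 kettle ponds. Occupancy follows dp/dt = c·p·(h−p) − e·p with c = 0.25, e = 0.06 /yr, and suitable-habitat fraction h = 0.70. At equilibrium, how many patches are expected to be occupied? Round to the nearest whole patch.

101

p* = h − e/c = 0.70 − 0.2400 = 0.4600.
Expected occupied patches = N × p* = 219 × 0.4600 = 100.74 ≈ 101.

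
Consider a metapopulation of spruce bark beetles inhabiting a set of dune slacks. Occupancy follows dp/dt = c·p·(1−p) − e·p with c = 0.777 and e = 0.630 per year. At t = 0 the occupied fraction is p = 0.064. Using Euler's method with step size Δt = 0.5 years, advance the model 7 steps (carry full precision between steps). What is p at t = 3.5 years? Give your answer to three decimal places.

Update rule: p ← p + [c·p·(1−p) − e·p]·Δt with Δt = 0.5.
  1  |  dp/dt·Δt = +0.003113  |  p_1 = 0.067113
  2  |  dp/dt·Δt = +0.003183  |  p_2 = 0.070296
  3  |  dp/dt·Δt = +0.003247  |  p_3 = 0.073543
  4  |  dp/dt·Δt = +0.003304  |  p_4 = 0.076847
  5  |  dp/dt·Δt = +0.003354  |  p_5 = 0.080201
  6  |  dp/dt·Δt = +0.003396  |  p_6 = 0.083597
  7  |  dp/dt·Δt = +0.003429  |  p_7 = 0.087026

0.087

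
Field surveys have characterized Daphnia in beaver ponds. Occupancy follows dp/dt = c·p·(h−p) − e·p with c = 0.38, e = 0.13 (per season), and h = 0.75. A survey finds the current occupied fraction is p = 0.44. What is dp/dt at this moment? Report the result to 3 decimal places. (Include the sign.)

-0.005

Colonization term: c·p·(h−p) = 0.38×0.44×0.3100 = 0.05183.
Extinction term: e·p = 0.05720.
dp/dt = 0.05183 − 0.05720 = -0.00537.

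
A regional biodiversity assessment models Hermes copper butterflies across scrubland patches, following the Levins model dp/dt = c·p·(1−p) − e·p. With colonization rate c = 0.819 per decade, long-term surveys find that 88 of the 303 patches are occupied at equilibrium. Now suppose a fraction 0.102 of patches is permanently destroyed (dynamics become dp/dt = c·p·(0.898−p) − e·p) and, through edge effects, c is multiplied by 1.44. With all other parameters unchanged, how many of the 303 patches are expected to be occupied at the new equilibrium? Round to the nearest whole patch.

Observed p* = 88/303 = 0.29043.
Balance c(1−p*) = e gives e = 0.819×(1 − 0.29043) = 0.58114.
New p* = 0.898 − e/c = 0.898 − 0.58114/1.17936 = 0.40524.
Expected occupied = 303 × 0.40524 = 122.79 ≈ 123.

123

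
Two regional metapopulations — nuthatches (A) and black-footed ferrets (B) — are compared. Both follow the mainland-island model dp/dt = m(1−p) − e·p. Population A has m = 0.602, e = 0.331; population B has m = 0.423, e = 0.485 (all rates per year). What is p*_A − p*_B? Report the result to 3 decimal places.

A: p*_A = m/(m+e) = 0.602/0.9330 = 0.6452.
B: p*_B = 0.423/0.9080 = 0.4659.
p*_A − p*_B = 0.6452 − 0.4659 = 0.1794.

0.179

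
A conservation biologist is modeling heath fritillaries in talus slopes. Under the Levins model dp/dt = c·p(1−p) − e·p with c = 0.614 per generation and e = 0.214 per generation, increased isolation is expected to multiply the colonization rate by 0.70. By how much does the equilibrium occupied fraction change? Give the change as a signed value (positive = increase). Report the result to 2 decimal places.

Before: p* = 1 − 0.214/0.614 = 0.6515.
After the change, c = 0.4298, e = 0.214, so p* = 1 − 0.214/0.4298 = 0.5021.
Δp* = 0.5021 − 0.6515 = -0.1494.

-0.15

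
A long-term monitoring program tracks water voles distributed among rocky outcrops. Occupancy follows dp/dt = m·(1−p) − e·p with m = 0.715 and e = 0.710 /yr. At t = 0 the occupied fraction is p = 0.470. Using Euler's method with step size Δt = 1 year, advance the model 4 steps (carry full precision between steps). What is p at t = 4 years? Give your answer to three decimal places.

0.501

Update rule: p ← p + [m·(1−p) − e·p]·Δt with Δt = 1.
step 1: Δp = +0.04525, p = 0.51525
step 2: Δp = -0.01923, p = 0.49602
step 3: Δp = +0.00817, p = 0.50419
step 4: Δp = -0.00347, p = 0.50072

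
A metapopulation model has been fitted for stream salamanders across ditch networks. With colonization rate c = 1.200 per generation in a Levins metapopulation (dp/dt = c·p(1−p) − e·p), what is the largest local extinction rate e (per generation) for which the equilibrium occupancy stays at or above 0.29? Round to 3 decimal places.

1 − e/c ≥ 0.29 ⇒ e ≤ c(1 − 0.29) = 1.200 × 0.7100.
e_max = 0.8520.

0.852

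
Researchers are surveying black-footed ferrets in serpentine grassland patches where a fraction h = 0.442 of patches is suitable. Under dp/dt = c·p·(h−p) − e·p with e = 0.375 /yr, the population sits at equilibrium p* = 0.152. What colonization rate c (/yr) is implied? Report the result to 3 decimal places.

At equilibrium c(h−p*) = e, so c = e/(h−p*).
c = 0.375/(0.442 − 0.152) = 0.375/0.2900 = 1.2931.

1.293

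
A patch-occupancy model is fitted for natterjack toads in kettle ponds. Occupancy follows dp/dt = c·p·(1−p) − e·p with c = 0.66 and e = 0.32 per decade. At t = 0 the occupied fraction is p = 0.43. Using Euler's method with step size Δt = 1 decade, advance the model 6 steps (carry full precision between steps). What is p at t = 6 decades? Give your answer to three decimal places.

0.506

Update rule: p ← p + [c·p·(1−p) − e·p]·Δt with Δt = 1.
t = 1: p = 0.43000 + (+0.02417) = 0.45417
t = 2: p = 0.45417 + (+0.01828) = 0.47245
t = 3: p = 0.47245 + (+0.01332) = 0.48576
t = 4: p = 0.48576 + (+0.00942) = 0.49518
t = 5: p = 0.49518 + (+0.00653) = 0.50171
t = 6: p = 0.50171 + (+0.00445) = 0.50616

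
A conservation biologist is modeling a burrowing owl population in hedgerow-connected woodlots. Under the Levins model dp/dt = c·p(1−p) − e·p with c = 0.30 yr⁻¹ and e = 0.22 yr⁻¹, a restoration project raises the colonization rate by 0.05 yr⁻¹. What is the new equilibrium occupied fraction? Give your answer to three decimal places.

Before: p* = 1 − 0.22/0.30 = 0.2667.
After the change, c = 0.35, e = 0.22, so p* = 1 − 0.22/0.35 = 0.3714.

0.371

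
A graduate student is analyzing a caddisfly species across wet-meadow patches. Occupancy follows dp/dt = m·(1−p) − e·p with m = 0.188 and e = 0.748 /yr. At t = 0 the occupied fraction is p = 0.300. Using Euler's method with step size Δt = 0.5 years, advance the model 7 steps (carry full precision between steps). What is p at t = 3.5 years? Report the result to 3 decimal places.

0.202

Update rule: p ← p + [m·(1−p) − e·p]·Δt with Δt = 0.5.
  1  |  dp/dt·Δt = -0.046400  |  p_1 = 0.253600
  2  |  dp/dt·Δt = -0.024685  |  p_2 = 0.228915
  3  |  dp/dt·Δt = -0.013132  |  p_3 = 0.215783
  4  |  dp/dt·Δt = -0.006986  |  p_4 = 0.208796
  5  |  dp/dt·Δt = -0.003717  |  p_5 = 0.205080
  6  |  dp/dt·Δt = -0.001977  |  p_6 = 0.203102
  7  |  dp/dt·Δt = -0.001052  |  p_7 = 0.202050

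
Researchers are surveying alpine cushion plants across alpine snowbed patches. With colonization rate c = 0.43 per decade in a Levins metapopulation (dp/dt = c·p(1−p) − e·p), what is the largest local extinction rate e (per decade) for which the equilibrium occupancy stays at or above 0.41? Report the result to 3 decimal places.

0.254

1 − e/c ≥ 0.41 ⇒ e ≤ c(1 − 0.41) = 0.43 × 0.5900.
e_max = 0.2537.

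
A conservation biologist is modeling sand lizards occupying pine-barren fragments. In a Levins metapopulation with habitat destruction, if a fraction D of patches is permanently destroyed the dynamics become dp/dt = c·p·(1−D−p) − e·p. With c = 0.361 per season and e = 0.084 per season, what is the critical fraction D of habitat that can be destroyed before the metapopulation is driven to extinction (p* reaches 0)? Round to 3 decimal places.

0.767

The nontrivial equilibrium is p* = (1−D) − e/c; extinction occurs when this hits zero.
So D_crit = 1 − e/c = 1 − 0.084/0.361 = 1 − 0.2327 = 0.7673.
This equals the undisturbed p*, a classic result of Lande's extension.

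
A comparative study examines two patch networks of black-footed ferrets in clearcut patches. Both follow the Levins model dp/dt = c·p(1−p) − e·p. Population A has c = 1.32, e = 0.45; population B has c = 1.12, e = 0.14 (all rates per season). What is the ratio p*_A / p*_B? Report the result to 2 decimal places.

A: p*_A = 1 − 0.45/1.32 = 0.6591.
B: p*_B = 1 − 0.14/1.12 = 0.8750.
p*_A / p*_B = 0.6591/0.8750 = 0.7532.

0.75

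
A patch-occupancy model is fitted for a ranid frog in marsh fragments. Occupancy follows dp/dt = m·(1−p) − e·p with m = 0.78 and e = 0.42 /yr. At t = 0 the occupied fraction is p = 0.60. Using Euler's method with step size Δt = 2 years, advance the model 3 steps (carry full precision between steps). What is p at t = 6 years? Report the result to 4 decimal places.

0.7872

Update rule: p ← p + [m·(1−p) − e·p]·Δt with Δt = 2.
p: 0.60000 → 0.72000  (Δp = +0.12000)
p: 0.72000 → 0.55200  (Δp = -0.16800)
p: 0.55200 → 0.78720  (Δp = +0.23520)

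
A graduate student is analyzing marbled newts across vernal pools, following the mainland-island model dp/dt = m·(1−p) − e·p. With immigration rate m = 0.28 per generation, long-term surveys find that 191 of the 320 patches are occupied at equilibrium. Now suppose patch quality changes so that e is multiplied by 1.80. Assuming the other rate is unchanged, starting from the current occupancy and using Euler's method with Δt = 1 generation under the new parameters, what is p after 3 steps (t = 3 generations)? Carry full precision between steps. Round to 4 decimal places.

Observed p* = 191/320 = 0.59688.
Balance m(1−p*) = e·p* gives e = m(1−p*)/p* = 0.28×0.40312/0.59688 = 0.18911.
Starting from p₀ = 0.59688; update p ← p + (dp/dt)·Δt with the new parameters.
p: 0.59688 → 0.50657  (Δp = -0.09030)
p: 0.50657 → 0.47230  (Δp = -0.03428)
p: 0.47230 → 0.45928  (Δp = -0.01301)

0.4593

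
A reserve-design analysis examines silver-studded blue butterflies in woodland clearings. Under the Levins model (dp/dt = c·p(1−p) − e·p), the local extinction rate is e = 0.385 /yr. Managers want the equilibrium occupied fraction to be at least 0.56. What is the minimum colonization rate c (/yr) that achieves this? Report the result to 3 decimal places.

0.875

p* = 1 − e/c ≥ 0.56 requires e/c ≤ 0.4400, i.e. c ≥ e/0.4400.
c_min = 0.385/0.4400 = 0.8750.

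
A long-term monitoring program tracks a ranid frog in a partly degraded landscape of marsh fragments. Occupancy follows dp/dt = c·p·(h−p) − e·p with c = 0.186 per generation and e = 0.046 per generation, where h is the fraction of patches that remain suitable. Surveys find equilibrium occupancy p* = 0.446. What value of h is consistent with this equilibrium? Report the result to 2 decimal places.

At equilibrium c(h−p*) = e, so h = p* + e/c.
h = 0.446 + 0.046/0.186 = 0.446 + 0.2473 = 0.6933.

0.69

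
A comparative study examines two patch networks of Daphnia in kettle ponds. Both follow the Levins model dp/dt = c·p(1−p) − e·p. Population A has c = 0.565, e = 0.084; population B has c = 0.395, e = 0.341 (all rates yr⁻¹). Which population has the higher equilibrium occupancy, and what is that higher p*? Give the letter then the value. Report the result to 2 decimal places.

A, 0.85

A: p*_A = 1 − 0.084/0.565 = 0.8513.
B: p*_B = 1 − 0.341/0.395 = 0.1367.
A is higher at 0.8513.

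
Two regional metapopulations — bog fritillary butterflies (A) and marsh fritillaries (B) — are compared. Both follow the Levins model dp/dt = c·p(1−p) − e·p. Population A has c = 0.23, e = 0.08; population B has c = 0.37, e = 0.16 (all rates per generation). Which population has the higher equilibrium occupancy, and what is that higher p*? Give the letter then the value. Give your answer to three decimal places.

A: p*_A = 1 − 0.08/0.23 = 0.6522.
B: p*_B = 1 − 0.16/0.37 = 0.5676.
A is higher at 0.6522.

A, 0.652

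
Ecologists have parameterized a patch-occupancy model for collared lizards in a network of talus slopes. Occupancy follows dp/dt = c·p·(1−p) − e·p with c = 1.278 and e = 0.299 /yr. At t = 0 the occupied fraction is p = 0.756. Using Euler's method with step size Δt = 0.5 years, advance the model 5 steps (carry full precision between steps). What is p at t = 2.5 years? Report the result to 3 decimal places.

Update rule: p ← p + [c·p·(1−p) − e·p]·Δt with Δt = 0.5.
  1  |  dp/dt·Δt = +0.004850  |  p_1 = 0.760850
  2  |  dp/dt·Δt = +0.002523  |  p_2 = 0.763374
  3  |  dp/dt·Δt = +0.001301  |  p_3 = 0.764675
  4  |  dp/dt·Δt = +0.000667  |  p_4 = 0.765342
  5  |  dp/dt·Δt = +0.000342  |  p_5 = 0.765684

0.766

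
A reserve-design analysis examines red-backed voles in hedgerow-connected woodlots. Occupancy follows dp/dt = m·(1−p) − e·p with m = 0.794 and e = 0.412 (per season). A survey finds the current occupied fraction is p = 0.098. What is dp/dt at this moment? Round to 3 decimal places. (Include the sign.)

Colonization term: m·(1−p) = 0.794×0.9020 = 0.71619.
Extinction term: e·p = 0.04038.
dp/dt = 0.71619 − 0.04038 = 0.67581.

0.676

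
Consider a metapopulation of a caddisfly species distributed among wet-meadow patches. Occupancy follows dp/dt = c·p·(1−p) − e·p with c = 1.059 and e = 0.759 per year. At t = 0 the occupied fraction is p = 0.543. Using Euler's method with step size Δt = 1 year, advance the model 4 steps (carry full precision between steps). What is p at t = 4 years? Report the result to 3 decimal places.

Update rule: p ← p + [c·p·(1−p) − e·p]·Δt with Δt = 1.
t = 1: p = 0.54300 + (-0.14935) = 0.39365
t = 2: p = 0.39365 + (-0.04601) = 0.34764
t = 3: p = 0.34764 + (-0.02369) = 0.32395
t = 4: p = 0.32395 + (-0.01395) = 0.31000

0.310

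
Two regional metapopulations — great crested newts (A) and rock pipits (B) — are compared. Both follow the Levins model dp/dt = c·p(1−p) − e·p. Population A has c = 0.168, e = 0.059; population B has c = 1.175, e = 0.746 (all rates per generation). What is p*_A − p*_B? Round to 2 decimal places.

A: p*_A = 1 − 0.059/0.168 = 0.6488.
B: p*_B = 1 − 0.746/1.175 = 0.3651.
p*_A − p*_B = 0.6488 − 0.3651 = 0.2837.

0.28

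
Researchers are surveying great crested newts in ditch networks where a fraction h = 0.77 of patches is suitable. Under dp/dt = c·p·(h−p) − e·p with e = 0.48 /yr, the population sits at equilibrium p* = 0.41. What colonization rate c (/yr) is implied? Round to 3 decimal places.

1.333

At equilibrium c(h−p*) = e, so c = e/(h−p*).
c = 0.48/(0.77 − 0.41) = 0.48/0.3600 = 1.3333.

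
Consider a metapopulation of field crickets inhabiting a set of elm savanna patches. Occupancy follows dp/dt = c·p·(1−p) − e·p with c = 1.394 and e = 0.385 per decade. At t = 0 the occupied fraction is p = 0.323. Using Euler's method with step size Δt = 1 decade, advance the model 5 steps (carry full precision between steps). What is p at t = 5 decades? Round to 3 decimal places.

0.724

Update rule: p ← p + [c·p·(1−p) − e·p]·Δt with Δt = 1.
step 1: Δp = +0.18047, p = 0.50347
step 2: Δp = +0.15465, p = 0.65812
step 3: Δp = +0.06027, p = 0.71839
step 4: Δp = +0.00543, p = 0.72382
step 5: Δp = -0.00001, p = 0.72382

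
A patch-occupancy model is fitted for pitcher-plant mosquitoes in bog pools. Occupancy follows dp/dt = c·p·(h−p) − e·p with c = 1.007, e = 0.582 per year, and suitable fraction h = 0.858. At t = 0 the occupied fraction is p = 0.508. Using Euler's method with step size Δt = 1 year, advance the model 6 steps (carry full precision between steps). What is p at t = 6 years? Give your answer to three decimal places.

Update rule: p ← p + [c·p·(h−p) − e·p]·Δt with Δt = 1.
step 1: Δp = -0.11661, p = 0.39139
step 2: Δp = -0.04388, p = 0.34751
step 3: Δp = -0.02361, p = 0.32390
step 4: Δp = -0.01430, p = 0.30960
step 5: Δp = -0.00921, p = 0.30038
step 6: Δp = -0.00615, p = 0.29423

0.294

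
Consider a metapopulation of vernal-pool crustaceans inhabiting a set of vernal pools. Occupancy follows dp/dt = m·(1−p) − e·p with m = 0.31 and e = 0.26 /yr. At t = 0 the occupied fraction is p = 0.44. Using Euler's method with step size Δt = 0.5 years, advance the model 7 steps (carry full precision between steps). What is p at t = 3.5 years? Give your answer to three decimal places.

Update rule: p ← p + [m·(1−p) − e·p]·Δt with Δt = 0.5.
p: 0.44000 → 0.46960  (Δp = +0.02960)
p: 0.46960 → 0.49076  (Δp = +0.02116)
p: 0.49076 → 0.50590  (Δp = +0.01513)
p: 0.50590 → 0.51672  (Δp = +0.01082)
p: 0.51672 → 0.52445  (Δp = +0.00774)
p: 0.52445 → 0.52998  (Δp = +0.00553)
p: 0.52998 → 0.53394  (Δp = +0.00395)

0.534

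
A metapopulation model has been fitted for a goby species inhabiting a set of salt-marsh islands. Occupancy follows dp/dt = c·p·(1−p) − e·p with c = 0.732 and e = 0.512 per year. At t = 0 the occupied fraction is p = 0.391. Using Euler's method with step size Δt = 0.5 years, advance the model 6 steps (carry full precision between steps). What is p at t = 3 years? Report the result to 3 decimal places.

0.339

Update rule: p ← p + [c·p·(1−p) − e·p]·Δt with Δt = 0.5.
step 1: Δp = -0.01294, p = 0.37806
step 2: Δp = -0.01072, p = 0.36733
step 3: Δp = -0.00898, p = 0.35835
step 4: Δp = -0.00758, p = 0.35077
step 5: Δp = -0.00645, p = 0.34432
step 6: Δp = -0.00552, p = 0.33881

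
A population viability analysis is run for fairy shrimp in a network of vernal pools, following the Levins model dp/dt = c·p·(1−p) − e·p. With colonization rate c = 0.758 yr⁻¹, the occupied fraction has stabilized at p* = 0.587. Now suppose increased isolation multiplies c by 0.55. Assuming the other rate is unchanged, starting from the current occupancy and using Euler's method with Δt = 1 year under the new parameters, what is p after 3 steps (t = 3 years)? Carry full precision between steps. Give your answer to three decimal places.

Balance c(1−p*) = e gives e = 0.758×(1 − 0.58700) = 0.31305.
Starting from p₀ = 0.58700; update p ← p + (dp/dt)·Δt with the new parameters.
  1  |  dp/dt·Δt = -0.082693  |  p_1 = 0.504307
  2  |  dp/dt·Δt = -0.053658  |  p_2 = 0.450649
  3  |  dp/dt·Δt = -0.037868  |  p_3 = 0.412781

0.413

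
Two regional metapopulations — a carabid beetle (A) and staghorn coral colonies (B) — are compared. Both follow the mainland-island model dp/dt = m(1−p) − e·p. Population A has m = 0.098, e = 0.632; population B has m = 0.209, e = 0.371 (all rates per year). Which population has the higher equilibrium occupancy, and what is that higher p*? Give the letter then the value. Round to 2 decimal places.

B, 0.36

A: p*_A = m/(m+e) = 0.098/0.7300 = 0.1342.
B: p*_B = 0.209/0.5800 = 0.3603.
B is higher at 0.3603.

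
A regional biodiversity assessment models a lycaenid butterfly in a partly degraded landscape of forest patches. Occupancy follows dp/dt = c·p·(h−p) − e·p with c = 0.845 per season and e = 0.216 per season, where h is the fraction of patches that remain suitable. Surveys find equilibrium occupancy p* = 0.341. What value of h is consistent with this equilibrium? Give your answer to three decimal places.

0.597

At equilibrium c(h−p*) = e, so h = p* + e/c.
h = 0.341 + 0.216/0.845 = 0.341 + 0.2556 = 0.5966.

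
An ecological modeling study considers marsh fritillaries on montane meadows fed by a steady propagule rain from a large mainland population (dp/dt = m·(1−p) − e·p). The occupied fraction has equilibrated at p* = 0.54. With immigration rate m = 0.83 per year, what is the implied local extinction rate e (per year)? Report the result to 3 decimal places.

0.707

At equilibrium m(1−p*) = e·p*, so e = m(1−p*)/p*.
e = 0.83 × 0.4600 / 0.54 = 0.7070.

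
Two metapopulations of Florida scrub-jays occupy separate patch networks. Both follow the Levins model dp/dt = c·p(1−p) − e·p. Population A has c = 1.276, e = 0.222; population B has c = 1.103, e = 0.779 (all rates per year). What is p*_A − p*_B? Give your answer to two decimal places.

A: p*_A = 1 − 0.222/1.276 = 0.8260.
B: p*_B = 1 − 0.779/1.103 = 0.2937.
p*_A − p*_B = 0.8260 − 0.2937 = 0.5323.

0.53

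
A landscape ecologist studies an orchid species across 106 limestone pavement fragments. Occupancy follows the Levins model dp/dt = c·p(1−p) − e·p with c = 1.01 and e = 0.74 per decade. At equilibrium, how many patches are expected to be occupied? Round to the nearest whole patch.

28

p* = 1 − e/c = 1 − 0.74/1.01 = 0.2673.
Expected occupied patches = N × p* = 106 × 0.2673 = 28.34 ≈ 28.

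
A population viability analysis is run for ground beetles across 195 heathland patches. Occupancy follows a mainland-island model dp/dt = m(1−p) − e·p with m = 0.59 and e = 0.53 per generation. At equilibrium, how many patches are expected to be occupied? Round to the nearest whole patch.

p* = m/(m+e) = 0.59/1.1200 = 0.5268.
Expected occupied patches = N × p* = 195 × 0.5268 = 102.72 ≈ 103.

103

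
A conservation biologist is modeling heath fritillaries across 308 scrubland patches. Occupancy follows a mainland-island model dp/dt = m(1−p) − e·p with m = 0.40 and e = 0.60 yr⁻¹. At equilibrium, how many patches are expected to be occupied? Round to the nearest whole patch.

p* = m/(m+e) = 0.40/1.0000 = 0.4000.
Expected occupied patches = N × p* = 308 × 0.4000 = 123.20 ≈ 123.

123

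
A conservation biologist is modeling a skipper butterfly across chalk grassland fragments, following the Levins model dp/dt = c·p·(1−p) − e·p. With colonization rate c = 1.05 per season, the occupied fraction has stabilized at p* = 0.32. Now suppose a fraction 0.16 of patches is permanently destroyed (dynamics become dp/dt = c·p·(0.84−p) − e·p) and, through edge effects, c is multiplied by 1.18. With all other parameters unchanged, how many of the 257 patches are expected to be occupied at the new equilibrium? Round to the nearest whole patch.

Balance c(1−p*) = e gives e = 1.05×(1 − 0.32000) = 0.71400.
New p* = 0.84 − e/c = 0.84 − 0.71400/1.23900 = 0.26373.
Expected occupied = 257 × 0.26373 = 67.78 ≈ 68.

68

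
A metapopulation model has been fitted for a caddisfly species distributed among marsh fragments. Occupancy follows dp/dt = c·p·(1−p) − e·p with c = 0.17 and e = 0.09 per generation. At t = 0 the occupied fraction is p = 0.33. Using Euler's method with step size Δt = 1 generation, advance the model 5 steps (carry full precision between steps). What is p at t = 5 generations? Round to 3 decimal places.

0.367

Update rule: p ← p + [c·p·(1−p) − e·p]·Δt with Δt = 1.
  1  |  dp/dt·Δt = +0.007887  |  p_1 = 0.337887
  2  |  dp/dt·Δt = +0.007622  |  p_2 = 0.345509
  3  |  dp/dt·Δt = +0.007347  |  p_3 = 0.352856
  4  |  dp/dt·Δt = +0.007062  |  p_4 = 0.359918
  5  |  dp/dt·Δt = +0.006771  |  p_5 = 0.366690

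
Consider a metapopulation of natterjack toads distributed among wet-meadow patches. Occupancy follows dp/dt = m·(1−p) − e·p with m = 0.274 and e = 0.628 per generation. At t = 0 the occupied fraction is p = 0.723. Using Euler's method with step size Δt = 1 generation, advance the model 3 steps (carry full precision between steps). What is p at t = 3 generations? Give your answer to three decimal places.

0.304

Update rule: p ← p + [m·(1−p) − e·p]·Δt with Δt = 1.
  1  |  dp/dt·Δt = -0.378146  |  p_1 = 0.344854
  2  |  dp/dt·Δt = -0.037058  |  p_2 = 0.307796
  3  |  dp/dt·Δt = -0.003632  |  p_3 = 0.304164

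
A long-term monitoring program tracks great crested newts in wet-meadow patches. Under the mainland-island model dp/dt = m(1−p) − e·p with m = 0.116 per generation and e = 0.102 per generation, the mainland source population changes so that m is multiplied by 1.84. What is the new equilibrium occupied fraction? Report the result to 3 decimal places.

Before: p* = 0.116/(0.116+0.102) = 0.5321.
After: m = 0.21344, e = 0.102; p* = 0.21344/0.3154 = 0.6766.

0.677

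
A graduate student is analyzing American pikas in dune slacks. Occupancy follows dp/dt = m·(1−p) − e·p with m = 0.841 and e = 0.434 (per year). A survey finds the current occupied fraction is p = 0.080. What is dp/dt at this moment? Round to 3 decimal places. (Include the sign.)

Colonization term: m·(1−p) = 0.841×0.9200 = 0.77372.
Extinction term: e·p = 0.03472.
dp/dt = 0.77372 − 0.03472 = 0.73900.

0.739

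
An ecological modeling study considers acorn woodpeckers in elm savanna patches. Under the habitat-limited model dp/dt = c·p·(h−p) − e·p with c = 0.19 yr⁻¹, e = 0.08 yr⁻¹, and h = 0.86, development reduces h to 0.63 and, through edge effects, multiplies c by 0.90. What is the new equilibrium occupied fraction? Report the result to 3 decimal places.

0.162

Before: p* = h − e/c = 0.86 − 0.08/0.19 = 0.86 − 0.4211 = 0.4389.
After: c = 0.171, e = 0.08, h = 0.63; p* = 0.63 − 0.08/0.171 = 0.1622.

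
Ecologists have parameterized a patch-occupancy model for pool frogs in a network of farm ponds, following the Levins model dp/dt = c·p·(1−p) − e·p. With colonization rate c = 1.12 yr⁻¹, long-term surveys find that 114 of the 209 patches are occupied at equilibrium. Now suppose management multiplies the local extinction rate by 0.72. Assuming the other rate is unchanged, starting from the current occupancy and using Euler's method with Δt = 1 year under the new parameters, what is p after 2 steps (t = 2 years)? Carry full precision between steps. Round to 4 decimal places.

Observed p* = 114/209 = 0.54545.
Balance c(1−p*) = e gives e = 1.12×(1 − 0.54545) = 0.50909.
Starting from p₀ = 0.54545; update p ← p + (dp/dt)·Δt with the new parameters.
p: 0.54545 → 0.62321  (Δp = +0.07775)
p: 0.62321 → 0.65777  (Δp = +0.03456)

0.6578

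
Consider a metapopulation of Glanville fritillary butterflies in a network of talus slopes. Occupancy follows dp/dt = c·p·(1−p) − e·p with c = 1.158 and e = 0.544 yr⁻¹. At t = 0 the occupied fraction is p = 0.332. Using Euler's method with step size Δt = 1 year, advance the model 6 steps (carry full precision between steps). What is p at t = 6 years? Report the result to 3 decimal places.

Update rule: p ← p + [c·p·(1−p) − e·p]·Δt with Δt = 1.
t = 1: p = 0.33200 + (+0.07621) = 0.40821
t = 2: p = 0.40821 + (+0.05768) = 0.46589
t = 3: p = 0.46589 + (+0.03471) = 0.50060
t = 4: p = 0.50060 + (+0.01718) = 0.51777
t = 5: p = 0.51777 + (+0.00747) = 0.52524
t = 6: p = 0.52524 + (+0.00303) = 0.52827

0.528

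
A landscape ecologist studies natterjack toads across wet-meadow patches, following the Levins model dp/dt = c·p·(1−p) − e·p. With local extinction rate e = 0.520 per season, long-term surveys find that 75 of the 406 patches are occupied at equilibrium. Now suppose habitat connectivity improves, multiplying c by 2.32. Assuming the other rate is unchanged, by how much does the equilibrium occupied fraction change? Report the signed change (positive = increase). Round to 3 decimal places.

Observed p* = 75/406 = 0.18473.
Balance c(1−p*) = e gives c = e/(1 − 0.18473) = 0.520/0.81527 = 0.63783.
New p* = 1 − e/c = 1 − 0.52000/1.47977 = 0.64859.
Δp* = 0.64859 − 0.18473 = +0.46386.

0.464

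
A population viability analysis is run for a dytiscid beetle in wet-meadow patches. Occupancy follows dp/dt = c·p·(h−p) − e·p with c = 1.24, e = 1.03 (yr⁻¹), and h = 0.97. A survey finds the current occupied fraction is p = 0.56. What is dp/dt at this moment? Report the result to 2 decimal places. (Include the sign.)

-0.29

Colonization term: c·p·(h−p) = 1.24×0.56×0.4100 = 0.28470.
Extinction term: e·p = 0.57680.
dp/dt = 0.28470 − 0.57680 = -0.29210.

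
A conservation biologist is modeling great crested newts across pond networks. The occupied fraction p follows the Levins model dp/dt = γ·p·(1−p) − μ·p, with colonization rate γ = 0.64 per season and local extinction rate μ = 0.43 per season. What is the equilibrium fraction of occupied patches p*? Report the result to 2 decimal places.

0.33

Setting dp/dt = 0 and dividing through by p* gives γ·(1−p*) = μ.
So p* = 1 − μ/γ = 1 − 0.43/0.64 = 1 − 0.6719 = 0.3281.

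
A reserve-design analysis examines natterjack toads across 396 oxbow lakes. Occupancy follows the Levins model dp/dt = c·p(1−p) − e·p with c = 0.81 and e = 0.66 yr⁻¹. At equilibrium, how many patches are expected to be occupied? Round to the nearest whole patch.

73

p* = 1 − e/c = 1 − 0.66/0.81 = 0.1852.
Expected occupied patches = N × p* = 396 × 0.1852 = 73.33 ≈ 73.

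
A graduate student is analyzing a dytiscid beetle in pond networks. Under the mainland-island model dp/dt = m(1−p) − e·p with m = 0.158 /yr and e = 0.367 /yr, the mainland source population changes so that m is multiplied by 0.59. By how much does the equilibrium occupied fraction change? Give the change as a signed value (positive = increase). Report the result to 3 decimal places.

-0.098

Before: p* = 0.158/(0.158+0.367) = 0.3010.
After: m = 0.09322, e = 0.367; p* = 0.09322/0.4602 = 0.2026.
Δp* = 0.2026 − 0.3010 = -0.0984.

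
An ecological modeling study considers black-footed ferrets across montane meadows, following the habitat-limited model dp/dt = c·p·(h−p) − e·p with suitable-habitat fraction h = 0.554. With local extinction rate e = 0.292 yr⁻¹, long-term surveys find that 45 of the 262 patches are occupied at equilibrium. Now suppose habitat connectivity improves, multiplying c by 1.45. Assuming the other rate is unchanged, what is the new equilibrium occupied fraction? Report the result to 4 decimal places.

Observed p* = 45/262 = 0.17176.
Balance c(h−p*) = e gives c = e/(0.554 − 0.17176) = 0.292/0.38224 = 0.76392.
New p* = 0.554 − e/c = 0.554 − 0.29200/1.10768 = 0.29039.

0.2904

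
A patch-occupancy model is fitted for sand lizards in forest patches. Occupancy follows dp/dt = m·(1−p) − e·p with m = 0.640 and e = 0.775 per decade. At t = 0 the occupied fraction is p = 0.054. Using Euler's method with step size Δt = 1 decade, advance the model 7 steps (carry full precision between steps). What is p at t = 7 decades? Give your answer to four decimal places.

0.4531

Update rule: p ← p + [m·(1−p) − e·p]·Δt with Δt = 1.
  1  |  dp/dt·Δt = +0.563590  |  p_1 = 0.617590
  2  |  dp/dt·Δt = -0.233890  |  p_2 = 0.383700
  3  |  dp/dt·Δt = +0.097064  |  p_3 = 0.480764
  4  |  dp/dt·Δt = -0.040282  |  p_4 = 0.440483
  5  |  dp/dt·Δt = +0.016717  |  p_5 = 0.457200
  6  |  dp/dt·Δt = -0.006938  |  p_6 = 0.450262
  7  |  dp/dt·Δt = +0.002879  |  p_7 = 0.453141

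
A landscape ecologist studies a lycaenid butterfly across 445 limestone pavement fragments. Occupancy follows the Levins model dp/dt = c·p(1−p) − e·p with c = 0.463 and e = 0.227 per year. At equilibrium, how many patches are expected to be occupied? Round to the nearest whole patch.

p* = 1 − e/c = 1 − 0.227/0.463 = 0.5097.
Expected occupied patches = N × p* = 445 × 0.5097 = 226.83 ≈ 227.

227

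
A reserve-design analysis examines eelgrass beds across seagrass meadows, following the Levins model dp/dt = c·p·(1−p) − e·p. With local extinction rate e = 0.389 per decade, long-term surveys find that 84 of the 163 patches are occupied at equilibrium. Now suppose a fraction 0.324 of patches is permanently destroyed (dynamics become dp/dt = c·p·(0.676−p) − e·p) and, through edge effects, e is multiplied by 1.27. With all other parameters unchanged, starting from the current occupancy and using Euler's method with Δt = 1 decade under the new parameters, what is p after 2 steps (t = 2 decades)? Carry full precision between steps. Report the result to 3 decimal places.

Observed p* = 84/163 = 0.51534.
Balance c(1−p*) = e gives c = e/(1 − 0.51534) = 0.389/0.48466 = 0.80262.
Starting from p₀ = 0.51534; update p ← p + (dp/dt)·Δt with the new parameters.
t = 1: p = 0.51534 + (-0.18814) = 0.32720
t = 2: p = 0.32720 + (-0.07005) = 0.25715

0.257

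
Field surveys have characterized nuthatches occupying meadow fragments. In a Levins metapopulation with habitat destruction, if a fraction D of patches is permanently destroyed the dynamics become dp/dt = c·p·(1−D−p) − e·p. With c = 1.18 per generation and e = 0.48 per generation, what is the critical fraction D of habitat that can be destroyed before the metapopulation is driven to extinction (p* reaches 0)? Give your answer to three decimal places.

0.593

The nontrivial equilibrium is p* = (1−D) − e/c; extinction occurs when this hits zero.
So D_crit = 1 − e/c = 1 − 0.48/1.18 = 1 − 0.4068 = 0.5932.
This equals the undisturbed p*, a classic result of Lande's extension.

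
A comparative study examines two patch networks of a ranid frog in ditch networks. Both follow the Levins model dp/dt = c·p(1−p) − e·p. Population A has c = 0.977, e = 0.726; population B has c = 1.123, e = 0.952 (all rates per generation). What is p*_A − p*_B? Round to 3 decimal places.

A: p*_A = 1 − 0.726/0.977 = 0.2569.
B: p*_B = 1 − 0.952/1.123 = 0.1523.
p*_A − p*_B = 0.2569 − 0.1523 = 0.1046.

0.105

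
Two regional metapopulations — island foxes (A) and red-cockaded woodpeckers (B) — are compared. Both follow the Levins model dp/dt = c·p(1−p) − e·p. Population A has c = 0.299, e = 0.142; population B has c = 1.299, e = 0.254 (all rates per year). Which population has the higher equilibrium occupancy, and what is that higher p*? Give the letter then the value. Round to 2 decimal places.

B, 0.80

A: p*_A = 1 − 0.142/0.299 = 0.5251.
B: p*_B = 1 − 0.254/1.299 = 0.8045.
B is higher at 0.8045.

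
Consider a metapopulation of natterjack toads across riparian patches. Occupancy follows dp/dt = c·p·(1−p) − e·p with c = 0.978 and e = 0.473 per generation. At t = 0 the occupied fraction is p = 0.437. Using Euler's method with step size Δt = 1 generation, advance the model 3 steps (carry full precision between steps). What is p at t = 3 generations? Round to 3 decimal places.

Update rule: p ← p + [c·p·(1−p) − e·p]·Δt with Δt = 1.
  1  |  dp/dt·Δt = +0.033917  |  p_1 = 0.470917
  2  |  dp/dt·Δt = +0.020929  |  p_2 = 0.491846
  3  |  dp/dt·Δt = +0.011792  |  p_3 = 0.503638

0.504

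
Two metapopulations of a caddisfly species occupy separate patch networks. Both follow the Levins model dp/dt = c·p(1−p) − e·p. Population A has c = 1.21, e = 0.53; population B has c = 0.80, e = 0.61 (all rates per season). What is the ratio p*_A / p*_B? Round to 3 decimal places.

A: p*_A = 1 − 0.53/1.21 = 0.5620.
B: p*_B = 1 − 0.61/0.80 = 0.2375.
p*_A / p*_B = 0.5620/0.2375 = 2.3662.

2.366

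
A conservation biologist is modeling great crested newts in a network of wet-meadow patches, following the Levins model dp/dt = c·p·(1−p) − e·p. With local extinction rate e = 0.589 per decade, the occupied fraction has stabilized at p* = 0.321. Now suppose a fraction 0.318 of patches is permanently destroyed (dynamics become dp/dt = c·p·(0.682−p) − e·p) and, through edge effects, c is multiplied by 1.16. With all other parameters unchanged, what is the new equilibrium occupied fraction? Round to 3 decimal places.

Balance c(1−p*) = e gives c = e/(1 − 0.32100) = 0.589/0.67900 = 0.86745.
New p* = 0.682 − e/c = 0.682 − 0.58900/1.00624 = 0.09665.

0.097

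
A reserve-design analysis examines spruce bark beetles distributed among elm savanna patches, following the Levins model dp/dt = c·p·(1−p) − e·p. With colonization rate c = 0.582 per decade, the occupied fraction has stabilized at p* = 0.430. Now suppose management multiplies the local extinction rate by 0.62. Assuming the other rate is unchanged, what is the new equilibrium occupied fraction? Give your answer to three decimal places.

0.647

Balance c(1−p*) = e gives e = 0.582×(1 − 0.43000) = 0.33174.
New p* = 1 − e/c = 1 − 0.20568/0.58200 = 0.64660.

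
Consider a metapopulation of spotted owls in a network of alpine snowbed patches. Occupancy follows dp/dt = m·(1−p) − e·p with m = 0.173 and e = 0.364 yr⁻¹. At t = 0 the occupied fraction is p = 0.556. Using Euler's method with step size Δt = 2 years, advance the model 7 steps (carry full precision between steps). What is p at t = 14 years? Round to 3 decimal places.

Update rule: p ← p + [m·(1−p) − e·p]·Δt with Δt = 2.
  1  |  dp/dt·Δt = -0.251144  |  p_1 = 0.304856
  2  |  dp/dt·Δt = +0.018585  |  p_2 = 0.323441
  3  |  dp/dt·Δt = -0.001375  |  p_3 = 0.322065
  4  |  dp/dt·Δt = +0.000102  |  p_4 = 0.322167
  5  |  dp/dt·Δt = -0.000008  |  p_5 = 0.322160
  6  |  dp/dt·Δt = +0.000001  |  p_6 = 0.322160
  7  |  dp/dt·Δt = -0.000000  |  p_7 = 0.322160

0.322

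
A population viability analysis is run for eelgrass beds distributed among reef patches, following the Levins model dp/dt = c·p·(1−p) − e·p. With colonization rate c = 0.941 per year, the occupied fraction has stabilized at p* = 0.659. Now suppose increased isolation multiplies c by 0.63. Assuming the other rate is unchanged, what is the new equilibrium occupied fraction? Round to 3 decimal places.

0.459

Balance c(1−p*) = e gives e = 0.941×(1 − 0.65900) = 0.32088.
New p* = 1 − e/c = 1 − 0.32088/0.59283 = 0.45873.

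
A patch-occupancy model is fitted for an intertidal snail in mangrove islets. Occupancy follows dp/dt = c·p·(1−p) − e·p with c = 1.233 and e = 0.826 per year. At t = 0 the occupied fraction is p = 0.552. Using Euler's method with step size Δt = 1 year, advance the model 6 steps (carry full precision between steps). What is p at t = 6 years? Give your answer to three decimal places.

0.334

Update rule: p ← p + [c·p·(1−p) − e·p]·Δt with Δt = 1.
t = 1: p = 0.55200 + (-0.15104) = 0.40096
t = 2: p = 0.40096 + (-0.03504) = 0.36592
t = 3: p = 0.36592 + (-0.01617) = 0.34976
t = 4: p = 0.34976 + (-0.00848) = 0.34127
t = 5: p = 0.34127 + (-0.00471) = 0.33657
t = 6: p = 0.33657 + (-0.00269) = 0.33388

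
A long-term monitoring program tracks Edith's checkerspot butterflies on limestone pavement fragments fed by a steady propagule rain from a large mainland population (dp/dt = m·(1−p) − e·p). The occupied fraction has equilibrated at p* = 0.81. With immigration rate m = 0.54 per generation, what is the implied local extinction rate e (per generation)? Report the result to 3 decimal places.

0.127

At equilibrium m(1−p*) = e·p*, so e = m(1−p*)/p*.
e = 0.54 × 0.1900 / 0.81 = 0.1267.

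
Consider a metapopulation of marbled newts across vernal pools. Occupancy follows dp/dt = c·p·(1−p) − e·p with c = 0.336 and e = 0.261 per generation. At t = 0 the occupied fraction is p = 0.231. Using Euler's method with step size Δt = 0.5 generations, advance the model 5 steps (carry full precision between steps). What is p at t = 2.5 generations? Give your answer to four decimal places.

Update rule: p ← p + [c·p·(1−p) − e·p]·Δt with Δt = 0.5.
t = 0.5: p = 0.23100 + (-0.00030) = 0.23070
t = 1: p = 0.23070 + (-0.00029) = 0.23041
t = 1.5: p = 0.23041 + (-0.00028) = 0.23013
t = 2: p = 0.23013 + (-0.00027) = 0.22986
t = 2.5: p = 0.22986 + (-0.00026) = 0.22961

0.2296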